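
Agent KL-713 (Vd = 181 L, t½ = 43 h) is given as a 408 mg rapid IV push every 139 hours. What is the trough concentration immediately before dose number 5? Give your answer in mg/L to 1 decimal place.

0.3 mg/L

f = (1/2)^(τ/t½) = (1/2)^(139/43) ≈ 0.1064.
C₀ = D/Vd = 408/181 ≈ 2.254 mg/L.
Before the 5th dose, 4 doses have been given. Superposition: Cmin = C₀·(f + f² + … + f^4).
≈ 2.254 × (0.1064 + 0.0113 + 0.0012 + 0.0001) ≈ 2.254 × 0.1190 ≈ 0.268 mg/L.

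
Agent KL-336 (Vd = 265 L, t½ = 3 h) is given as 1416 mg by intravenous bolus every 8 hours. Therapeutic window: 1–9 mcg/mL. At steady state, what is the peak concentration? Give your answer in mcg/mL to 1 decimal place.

k = ln2/t½ = ln2/3 ≈ 0.231049 h⁻¹; fraction remaining f = e^(−kτ) = e^(−0.231049×8) ≈ 0.1575.
At steady state, accumulation factor R = 1/(1 − e^(−kτ)) ≈ 1.1869.
Each bolus raises the concentration by D/Vd = 1416/265 ≈ 5.343 mcg/mL.
Steady-state peak Cmax,ss = C₀·R ≈ 5.343 × 1.1869 ≈ 6.342 mcg/mL.
Peak 6.3 mcg/mL vs MTC 9 mcg/mL: below toxic threshold.

6.3 mcg/mL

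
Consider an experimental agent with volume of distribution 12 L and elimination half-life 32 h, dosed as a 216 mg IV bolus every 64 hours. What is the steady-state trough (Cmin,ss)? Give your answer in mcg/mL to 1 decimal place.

6.0 mcg/mL

τ = 64 h = 2 half-lives, so f = (1/2)^2 = 0.25.
At steady state, R = 1/(1 − 0.25) = 4/3.
Single-dose peak C₀ = D/Vd = 216/12 = 18 mcg/mL.
Steady-state peak Cmax,ss = C₀·R = 18 × 4/3 ≈ 24.000 mcg/mL.
Steady-state trough Cmin,ss = Cmax,ss·f ≈ 24.000 × 0.25 ≈ 6.000 mcg/mL.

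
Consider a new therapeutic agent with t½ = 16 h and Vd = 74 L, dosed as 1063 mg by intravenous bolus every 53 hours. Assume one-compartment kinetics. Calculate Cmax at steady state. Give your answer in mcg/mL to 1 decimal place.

Over one 53-h interval, 53/16 ≈ 3.3125 half-lives elapse, leaving f ≈ 0.1007 of each dose.
Accumulation ratio R = 1/(1 − f) ≈ 1/0.8993 ≈ 1.1120.
Each bolus raises the concentration by D/Vd = 1063/74 ≈ 14.365 mcg/mL.
Cmax,ss = C₀/(1 − f) ≈ 14.365/0.8993 ≈ 15.974 mcg/mL.

16.0 mcg/mL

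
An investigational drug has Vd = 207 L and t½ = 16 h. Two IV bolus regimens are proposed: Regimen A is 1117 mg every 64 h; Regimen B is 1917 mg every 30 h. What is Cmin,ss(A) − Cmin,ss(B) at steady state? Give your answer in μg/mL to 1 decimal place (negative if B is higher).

Regimen A: f = (1/2)^(64/16) ≈ 0.0625; Cmin,ss = (1117/207)·f/(1−f) ≈ 0.360 μg/mL.
Regimen B: f = (1/2)^(30/16) ≈ 0.2726; Cmin,ss = (1917/207)·f/(1−f) ≈ 3.471 μg/mL.
Difference ≈ 0.360 − 3.471 ≈ -3.111 μg/mL.

-3.1 μg/mL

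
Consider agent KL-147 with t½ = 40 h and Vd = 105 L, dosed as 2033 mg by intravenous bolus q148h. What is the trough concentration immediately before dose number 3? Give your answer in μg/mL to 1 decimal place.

1.6 μg/mL

f = (1/2)^(τ/t½) = (1/2)^(148/40) ≈ 0.0769.
C₀ = D/Vd = 2033/105 ≈ 19.362 μg/mL.
Before the 3rd dose, 2 doses have been given. Superposition: Cmin = C₀·(f + f²).
≈ 19.362 × (0.0769 + 0.0059) ≈ 19.362 × 0.0828 ≈ 1.603 μg/mL.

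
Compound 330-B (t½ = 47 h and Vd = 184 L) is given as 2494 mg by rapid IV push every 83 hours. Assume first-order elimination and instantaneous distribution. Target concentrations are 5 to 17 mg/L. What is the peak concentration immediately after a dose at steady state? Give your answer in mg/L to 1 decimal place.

τ/t½ = 83/47 ≈ 1.766, so fraction remaining f = (1/2)^(83/47) ≈ 0.2940.
At steady state, accumulation factor R = 1/(1 − e^(−kτ)) ≈ 1.4164.
Single-dose peak C₀ = D/Vd = 2494/184 ≈ 13.554 mg/L.
Steady-state peak Cmax,ss = C₀·R ≈ 13.554 × 1.4164 ≈ 19.198 mg/L.
Peak 19.2 mg/L vs MTC 17 mg/L: exceeds toxic threshold.

19.2 mg/L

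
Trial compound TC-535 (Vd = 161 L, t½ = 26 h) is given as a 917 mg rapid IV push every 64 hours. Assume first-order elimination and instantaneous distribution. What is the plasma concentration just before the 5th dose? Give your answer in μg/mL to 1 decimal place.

f = (1/2)^(τ/t½) = (1/2)^(64/26) ≈ 0.1816.
C₀ = D/Vd = 917/161 ≈ 5.696 μg/mL.
Before the 5th dose, 4 doses have been given. Superposition: Cmin = C₀·(f + f² + … + f^4).
≈ 5.696 × (0.1816 + 0.0330 + 0.0060 + 0.0011) ≈ 5.696 × 0.2217 ≈ 1.263 μg/mL.

1.3 μg/mL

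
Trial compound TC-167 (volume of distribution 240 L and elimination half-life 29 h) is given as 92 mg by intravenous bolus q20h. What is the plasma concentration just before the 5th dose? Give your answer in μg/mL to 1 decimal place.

f = (1/2)^(τ/t½) = (1/2)^(20/29) ≈ 0.6200.
C₀ = D/Vd = 92/240 ≈ 0.383 μg/mL.
Before the 5th dose, 4 doses have been given. Superposition: Cmin = C₀·(f + f² + … + f^4).
≈ 0.383 × (0.6200 + 0.3844 + 0.2383 + 0.1478) ≈ 0.383 × 1.3905 ≈ 0.533 μg/mL.

0.5 μg/mL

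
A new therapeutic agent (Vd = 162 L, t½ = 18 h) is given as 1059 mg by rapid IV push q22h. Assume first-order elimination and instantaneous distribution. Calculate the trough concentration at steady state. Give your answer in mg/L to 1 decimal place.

τ/t½ = 22/18 ≈ 1.2222, so fraction remaining f = (1/2)^(22/18) ≈ 0.4286.
Each bolus raises the concentration by D/Vd = 1059/162 ≈ 6.537 mg/L.
Steady-state trough Cmin,ss = C₀·f/(1−f) ≈ 6.537 × 0.4286/0.5714 ≈ 4.903 mg/L.

4.9 mg/L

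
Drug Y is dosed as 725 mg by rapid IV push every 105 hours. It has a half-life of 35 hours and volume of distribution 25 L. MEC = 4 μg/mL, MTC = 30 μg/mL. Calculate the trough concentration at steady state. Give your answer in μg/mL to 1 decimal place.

The dosing interval is 3 half-lives, so f = 2^(−3) = 0.125.
Accumulation ratio R = 1/(1 − f) = 1/0.875 = 8/7.
Single-dose peak C₀ = D/Vd = 725/25 = 29 μg/mL.
Steady-state peak Cmax,ss = C₀·R = 29 × 8/7 ≈ 33.143 μg/mL.
Steady-state trough Cmin,ss = Cmax,ss·f ≈ 33.143 × 0.125 ≈ 4.143 μg/mL.
Trough 4.1 μg/mL vs MEC 4 μg/mL: adequate.

4.1 μg/mL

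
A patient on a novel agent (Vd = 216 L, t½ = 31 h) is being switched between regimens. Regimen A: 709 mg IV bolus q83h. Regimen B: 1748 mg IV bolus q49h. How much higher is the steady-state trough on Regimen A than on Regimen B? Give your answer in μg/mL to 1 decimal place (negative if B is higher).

Regimen A: f = (1/2)^(83/31) ≈ 0.1563; Cmin,ss = (709/216)·f/(1−f) ≈ 0.608 μg/mL.
Regimen B: f = (1/2)^(49/31) ≈ 0.3343; Cmin,ss = (1748/216)·f/(1−f) ≈ 4.064 μg/mL.
Difference ≈ 0.608 − 4.064 ≈ -3.456 μg/mL.

-3.5 μg/mL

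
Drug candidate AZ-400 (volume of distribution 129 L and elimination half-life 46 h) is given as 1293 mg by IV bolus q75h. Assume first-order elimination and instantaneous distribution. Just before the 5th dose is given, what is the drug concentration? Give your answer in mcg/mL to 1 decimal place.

4.7 mcg/mL

f = (1/2)^(τ/t½) = (1/2)^(75/46) ≈ 0.3230.
C₀ = D/Vd = 1293/129 ≈ 10.023 mcg/mL.
Before the 5th dose, 4 doses have been given. Superposition: Cmin = C₀·(f + f² + … + f^4).
≈ 10.023 × (0.3230 + 0.1043 + 0.0337 + 0.0109) ≈ 10.023 × 0.4719 ≈ 4.730 mcg/mL.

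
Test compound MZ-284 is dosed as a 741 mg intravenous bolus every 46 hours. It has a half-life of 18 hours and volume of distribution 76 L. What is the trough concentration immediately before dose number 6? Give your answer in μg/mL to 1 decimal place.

2.0 μg/mL

f = (1/2)^(τ/t½) = (1/2)^(46/18) ≈ 0.1701.
C₀ = D/Vd = 741/76 ≈ 9.750 μg/mL.
Before the 6th dose, 5 doses have been given. Superposition: Cmin = C₀·(f + f² + … + f^5).
≈ 9.750 × (0.1701 + 0.0289 + 0.0049 + 0.0008 + 0.0001) ≈ 9.750 × 0.2048 ≈ 1.997 μg/mL.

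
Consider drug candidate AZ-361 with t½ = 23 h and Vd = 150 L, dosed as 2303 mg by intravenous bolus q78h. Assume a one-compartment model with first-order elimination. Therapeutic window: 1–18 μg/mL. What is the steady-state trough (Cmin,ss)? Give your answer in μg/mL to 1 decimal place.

1.6 μg/mL

Over one 78-h interval, 78/23 ≈ 3.3913 half-lives elapse, leaving f ≈ 0.0953 of each dose.
At steady state, accumulation factor R = 1/(1 − e^(−kτ)) ≈ 1.1053.
Single-dose peak C₀ = D/Vd = 2303/150 ≈ 15.353 μg/mL.
Steady-state peak Cmax,ss = C₀·R ≈ 15.353 × 1.1053 ≈ 16.970 μg/mL.
Steady-state trough Cmin,ss = Cmax,ss·f ≈ 16.970 × 0.0953 ≈ 1.617 μg/mL.
Trough 1.6 μg/mL vs MEC 1 μg/mL: adequate.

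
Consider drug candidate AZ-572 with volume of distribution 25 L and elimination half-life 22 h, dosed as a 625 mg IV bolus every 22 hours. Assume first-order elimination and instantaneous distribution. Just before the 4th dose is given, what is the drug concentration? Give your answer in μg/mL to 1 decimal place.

21.9 μg/mL

f = (1/2)^(τ/t½) = (1/2)^(22/22) ≈ 0.5000.
C₀ = D/Vd = 625/25 ≈ 25.000 μg/mL.
Before the 4th dose, 3 doses have been given. Superposition: Cmin = C₀·(f + f² + … + f^3).
≈ 25.000 × (0.5000 + 0.2500 + 0.1250) ≈ 25.000 × 0.8750 ≈ 21.875 μg/mL.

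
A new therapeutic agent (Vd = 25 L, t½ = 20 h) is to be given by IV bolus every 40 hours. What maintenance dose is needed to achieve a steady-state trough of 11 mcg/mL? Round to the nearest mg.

825 mg

τ/t½ = 40/20 ≈ 2, so f = (1/2)^(40/20) ≈ 0.250000.
Cmin,ss = (D/Vd)·f/(1−f), so D = Cmin,ss·Vd·(1−f)/f.
D = 11 × 25 × (1−f)/f ≈ 11 × 25 × 3.00000 ≈ 825.00 mg.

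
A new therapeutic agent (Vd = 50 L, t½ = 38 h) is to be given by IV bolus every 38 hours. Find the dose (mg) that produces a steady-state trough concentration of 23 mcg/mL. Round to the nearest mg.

τ/t½ = 38/38 ≈ 1, so f = (1/2)^(38/38) ≈ 0.500000.
Cmin,ss = (D/Vd)·f/(1−f), so D = Cmin,ss·Vd·(1−f)/f.
D = 23 × 50 × (1−f)/f ≈ 23 × 50 × 1.00000 ≈ 1150.00 mg.

1150 mg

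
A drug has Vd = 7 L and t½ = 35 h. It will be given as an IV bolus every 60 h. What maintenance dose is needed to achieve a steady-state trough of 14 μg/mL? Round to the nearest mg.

τ/t½ = 60/35 ≈ 1.7143, so f = (1/2)^(60/35) ≈ 0.304753.
Cmin,ss = (D/Vd)·f/(1−f), so D = Cmin,ss·Vd·(1−f)/f.
D = 14 × 7 × (1−f)/f ≈ 14 × 7 × 2.28135 ≈ 223.57 mg.

224 mg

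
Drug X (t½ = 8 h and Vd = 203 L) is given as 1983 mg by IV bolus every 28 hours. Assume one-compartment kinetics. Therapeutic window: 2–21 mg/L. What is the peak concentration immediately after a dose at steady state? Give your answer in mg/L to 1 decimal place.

k = ln2/t½ = ln2/8 ≈ 0.086643 h⁻¹; fraction remaining f = e^(−kτ) = e^(−0.086643×28) ≈ 0.0884.
At steady state, accumulation factor R = 1/(1 − e^(−kτ)) ≈ 1.0970.
Single-dose peak C₀ = D/Vd = 1983/203 ≈ 9.768 mg/L.
Steady-state peak Cmax,ss = C₀·R ≈ 9.768 × 1.0970 ≈ 10.715 mg/L.
Peak 10.7 mg/L vs MTC 21 mg/L: below toxic threshold.

10.7 mg/L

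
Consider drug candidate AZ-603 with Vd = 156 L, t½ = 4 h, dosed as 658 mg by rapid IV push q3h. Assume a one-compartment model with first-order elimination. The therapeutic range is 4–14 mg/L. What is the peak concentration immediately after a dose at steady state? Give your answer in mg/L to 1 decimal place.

10.4 mg/L

k = ln2/t½ = ln2/4 ≈ 0.173287 h⁻¹; fraction remaining f = e^(−kτ) = e^(−0.173287×3) ≈ 0.5946.
Accumulation ratio R = 1/(1 − f) ≈ 1/0.4054 ≈ 2.4667.
Each bolus raises the concentration by D/Vd = 658/156 ≈ 4.218 mg/L.
Steady-state peak Cmax,ss = C₀·R ≈ 4.218 × 2.4667 ≈ 10.405 mg/L.
Peak 10.4 mg/L vs MTC 14 mg/L: below toxic threshold.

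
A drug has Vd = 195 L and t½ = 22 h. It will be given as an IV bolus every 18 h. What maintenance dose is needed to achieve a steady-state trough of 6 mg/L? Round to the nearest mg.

τ/t½ = 18/22 ≈ 0.81818, so f = (1/2)^(18/22) ≈ 0.567156.
Cmin,ss = (D/Vd)·f/(1−f), so D = Cmin,ss·Vd·(1−f)/f.
D = 6 × 195 × (1−f)/f ≈ 6 × 195 × 0.76318 ≈ 892.92 mg.

893 mg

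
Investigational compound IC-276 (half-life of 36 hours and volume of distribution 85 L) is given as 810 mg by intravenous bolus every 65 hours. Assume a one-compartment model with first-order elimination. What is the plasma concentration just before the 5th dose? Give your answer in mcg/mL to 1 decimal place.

f = (1/2)^(τ/t½) = (1/2)^(65/36) ≈ 0.2861.
C₀ = D/Vd = 810/85 ≈ 9.529 mcg/mL.
Before the 5th dose, 4 doses have been given. Superposition: Cmin = C₀·(f + f² + … + f^4).
≈ 9.529 × (0.2861 + 0.0819 + 0.0234 + 0.0067) ≈ 9.529 × 0.3981 ≈ 3.793 mcg/mL.

3.8 mcg/mL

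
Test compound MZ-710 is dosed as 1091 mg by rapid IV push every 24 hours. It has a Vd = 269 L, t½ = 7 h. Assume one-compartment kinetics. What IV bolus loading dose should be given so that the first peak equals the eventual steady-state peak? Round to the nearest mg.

f = (1/2)^(24/7) ≈ 0.092875; accumulation ratio R = 1/(1−f) ≈ 1.10238.
Loading dose to hit Cmax,ss on first dose: D_load = D_maint·R ≈ 1091 × 1.10238 ≈ 1202.70 mg.

1203 mg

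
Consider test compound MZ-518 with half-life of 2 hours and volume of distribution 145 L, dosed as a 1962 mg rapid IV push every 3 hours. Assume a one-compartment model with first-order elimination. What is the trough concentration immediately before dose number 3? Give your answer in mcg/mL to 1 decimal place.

6.5 mcg/mL

f = (1/2)^(τ/t½) = (1/2)^(3/2) ≈ 0.3536.
C₀ = D/Vd = 1962/145 ≈ 13.531 mcg/mL.
Before the 3rd dose, 2 doses have been given. Superposition: Cmin = C₀·(f + f²).
≈ 13.531 × (0.3536 + 0.1250) ≈ 13.531 × 0.4786 ≈ 6.476 mcg/mL.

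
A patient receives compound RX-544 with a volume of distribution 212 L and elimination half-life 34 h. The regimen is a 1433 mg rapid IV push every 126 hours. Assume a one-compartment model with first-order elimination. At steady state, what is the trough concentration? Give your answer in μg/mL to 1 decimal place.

0.6 μg/mL

τ/t½ = 126/34 ≈ 3.7059, so fraction remaining f = (1/2)^(126/34) ≈ 0.0766.
At steady state, accumulation factor R = 1/(1 − e^(−kτ)) ≈ 1.0830.
Each bolus raises the concentration by D/Vd = 1433/212 ≈ 6.759 μg/mL.
Cmax,ss = C₀/(1 − f) ≈ 6.759/0.9234 ≈ 7.320 μg/mL.
Steady-state trough Cmin,ss = Cmax,ss·f ≈ 7.320 × 0.0766 ≈ 0.561 μg/mL.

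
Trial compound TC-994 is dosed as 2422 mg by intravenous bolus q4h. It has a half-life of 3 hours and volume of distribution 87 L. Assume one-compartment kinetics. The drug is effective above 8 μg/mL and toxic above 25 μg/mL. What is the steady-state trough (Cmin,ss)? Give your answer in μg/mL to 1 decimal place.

18.3 μg/mL

τ/t½ = 4/3 ≈ 1.3333, so fraction remaining f = (1/2)^(4/3) ≈ 0.3969.
At steady state, accumulation factor R = 1/(1 − e^(−kτ)) ≈ 1.6581.
Each bolus raises the concentration by D/Vd = 2422/87 ≈ 27.839 μg/mL.
Cmax,ss = C₀/(1 − f) ≈ 27.839/0.6031 ≈ 46.160 μg/mL.
One interval later, Cmin,ss = Cmax,ss·e^(−kτ) ≈ 46.160 × 0.3969 ≈ 18.321 μg/mL.
Trough 18.3 μg/mL vs MEC 8 μg/mL: adequate.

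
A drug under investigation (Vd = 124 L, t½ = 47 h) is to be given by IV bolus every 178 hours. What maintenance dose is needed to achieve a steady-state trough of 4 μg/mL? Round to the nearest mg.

6352 mg

τ/t½ = 178/47 ≈ 3.7872, so f = (1/2)^(178/47) ≈ 0.072432.
Cmin,ss = (D/Vd)·f/(1−f), so D = Cmin,ss·Vd·(1−f)/f.
D = 4 × 124 × (1−f)/f ≈ 4 × 124 × 12.80605 ≈ 6351.80 mg.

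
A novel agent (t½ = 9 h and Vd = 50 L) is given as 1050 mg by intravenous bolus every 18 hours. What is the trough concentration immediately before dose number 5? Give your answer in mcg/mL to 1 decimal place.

7.0 mcg/mL

f = (1/2)^(τ/t½) = (1/2)^(18/9) ≈ 0.2500.
C₀ = D/Vd = 1050/50 ≈ 21.000 mcg/mL.
Before the 5th dose, 4 doses have been given. Superposition: Cmin = C₀·(f + f² + … + f^4).
≈ 21.000 × (0.2500 + 0.0625 + 0.0156 + 0.0039) ≈ 21.000 × 0.3320 ≈ 6.972 mcg/mL.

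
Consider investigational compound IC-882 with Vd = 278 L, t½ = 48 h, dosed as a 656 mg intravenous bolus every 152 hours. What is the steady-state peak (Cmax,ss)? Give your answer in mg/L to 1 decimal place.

2.7 mg/L

Over one 152-h interval, 152/48 ≈ 3.1667 half-lives elapse, leaving f ≈ 0.1114 of each dose.
At steady state, accumulation factor R = 1/(1 − e^(−kτ)) ≈ 1.1254.
Each bolus raises the concentration by D/Vd = 656/278 ≈ 2.360 mg/L.
Steady-state peak Cmax,ss = C₀·R ≈ 2.360 × 1.1254 ≈ 2.656 mg/L.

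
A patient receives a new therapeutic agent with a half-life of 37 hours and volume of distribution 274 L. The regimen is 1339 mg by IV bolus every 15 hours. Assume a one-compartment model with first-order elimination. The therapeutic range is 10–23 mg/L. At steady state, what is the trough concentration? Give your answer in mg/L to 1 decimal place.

k = ln2/t½ = ln2/37 ≈ 0.018734 h⁻¹; fraction remaining f = e^(−kτ) = e^(−0.018734×15) ≈ 0.7550.
Accumulation ratio R = 1/(1 − f) ≈ 1/0.2450 ≈ 4.0816.
Single-dose peak C₀ = D/Vd = 1339/274 ≈ 4.887 mg/L.
Steady-state peak Cmax,ss = C₀·R ≈ 4.887 × 4.0816 ≈ 19.947 mg/L.
Steady-state trough Cmin,ss = Cmax,ss·f ≈ 19.947 × 0.7550 ≈ 15.060 mg/L.
Trough 15.1 mg/L vs MEC 10 mg/L: adequate.

15.1 mg/L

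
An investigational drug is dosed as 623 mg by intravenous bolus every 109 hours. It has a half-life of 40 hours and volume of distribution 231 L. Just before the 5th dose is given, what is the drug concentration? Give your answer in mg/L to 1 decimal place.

0.5 mg/L

f = (1/2)^(τ/t½) = (1/2)^(109/40) ≈ 0.1512.
C₀ = D/Vd = 623/231 ≈ 2.697 mg/L.
Before the 5th dose, 4 doses have been given. Superposition: Cmin = C₀·(f + f² + … + f^4).
≈ 2.697 × (0.1512 + 0.0229 + 0.0035 + 0.0005) ≈ 2.697 × 0.1781 ≈ 0.480 mg/L.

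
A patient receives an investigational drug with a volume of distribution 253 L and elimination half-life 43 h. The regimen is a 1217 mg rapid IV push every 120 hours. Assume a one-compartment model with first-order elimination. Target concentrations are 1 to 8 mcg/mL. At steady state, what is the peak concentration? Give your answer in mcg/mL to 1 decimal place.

Over one 120-h interval, 120/43 ≈ 2.7907 half-lives elapse, leaving f ≈ 0.1445 of each dose.
Accumulation ratio R = 1/(1 − f) ≈ 1/0.8555 ≈ 1.1689.
Each bolus raises the concentration by D/Vd = 1217/253 ≈ 4.810 mcg/mL.
Steady-state peak Cmax,ss = C₀·R ≈ 4.810 × 1.1689 ≈ 5.622 mcg/mL.
Peak 5.6 mcg/mL vs MTC 8 mcg/mL: below toxic threshold.

5.6 mcg/mL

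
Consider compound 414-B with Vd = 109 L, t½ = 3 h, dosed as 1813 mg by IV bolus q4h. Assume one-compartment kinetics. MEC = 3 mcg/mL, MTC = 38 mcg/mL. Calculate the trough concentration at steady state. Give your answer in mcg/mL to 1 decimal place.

k = ln2/t½ = ln2/3 ≈ 0.231049 h⁻¹; fraction remaining f = e^(−kτ) = e^(−0.231049×4) ≈ 0.3969.
Single-dose peak C₀ = D/Vd = 1813/109 ≈ 16.633 mcg/mL.
Steady-state trough Cmin,ss = C₀·f/(1−f) ≈ 16.633 × 0.3969/0.6031 ≈ 10.946 mcg/mL.
Trough 10.9 mcg/mL vs MEC 3 mcg/mL: adequate.

10.9 mcg/mL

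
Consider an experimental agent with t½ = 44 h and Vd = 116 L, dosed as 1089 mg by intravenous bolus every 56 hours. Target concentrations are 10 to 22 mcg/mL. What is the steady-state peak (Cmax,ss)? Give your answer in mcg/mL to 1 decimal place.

16.0 mcg/mL

Over one 56-h interval, 56/44 ≈ 1.2727 half-lives elapse, leaving f ≈ 0.4139 of each dose.
Accumulation ratio R = 1/(1 − f) ≈ 1/0.5861 ≈ 1.7062.
Each bolus raises the concentration by D/Vd = 1089/116 ≈ 9.388 mcg/mL.
Cmax,ss = C₀/(1 − f) ≈ 9.388/0.5861 ≈ 16.018 mcg/mL.
Peak 16.0 mcg/mL vs MTC 22 mcg/mL: below toxic threshold.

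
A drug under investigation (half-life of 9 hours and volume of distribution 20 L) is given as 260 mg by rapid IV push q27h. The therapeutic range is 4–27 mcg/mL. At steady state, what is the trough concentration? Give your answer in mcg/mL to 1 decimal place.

1.9 mcg/mL

τ = 27 h = 3 half-lives, so f = (1/2)^3 = 0.125.
Accumulation ratio R = 1/(1 − f) = 1/0.875 = 8/7.
Single-dose peak C₀ = D/Vd = 260/20 = 13 mcg/mL.
Steady-state peak Cmax,ss = C₀·R = 13 × 8/7 ≈ 14.857 mcg/mL.
Steady-state trough Cmin,ss = Cmax,ss·f ≈ 14.857 × 0.125 ≈ 1.857 mcg/mL.
Trough 1.9 mcg/mL vs MEC 4 mcg/mL: subtherapeutic.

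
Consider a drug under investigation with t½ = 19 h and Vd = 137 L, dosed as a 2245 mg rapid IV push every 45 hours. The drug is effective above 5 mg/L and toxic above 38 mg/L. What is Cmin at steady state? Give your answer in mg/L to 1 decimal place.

3.9 mg/L

τ/t½ = 45/19 ≈ 2.3684, so fraction remaining f = (1/2)^(45/19) ≈ 0.1937.
At steady state, accumulation factor R = 1/(1 − e^(−kτ)) ≈ 1.2402.
Single-dose peak C₀ = D/Vd = 2245/137 ≈ 16.387 mg/L.
Steady-state peak Cmax,ss = C₀·R ≈ 16.387 × 1.2402 ≈ 20.323 mg/L.
One interval later, Cmin,ss = Cmax,ss·e^(−kτ) ≈ 20.323 × 0.1937 ≈ 3.937 mg/L.
Trough 3.9 mg/L vs MEC 5 mg/L: subtherapeutic.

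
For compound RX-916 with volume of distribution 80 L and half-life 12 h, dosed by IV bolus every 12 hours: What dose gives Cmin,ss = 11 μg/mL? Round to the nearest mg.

τ/t½ = 12/12 ≈ 1, so f = (1/2)^(12/12) ≈ 0.500000.
Cmin,ss = (D/Vd)·f/(1−f), so D = Cmin,ss·Vd·(1−f)/f.
D = 11 × 80 × (1−f)/f ≈ 11 × 80 × 1.00000 ≈ 880.00 mg.

880 mg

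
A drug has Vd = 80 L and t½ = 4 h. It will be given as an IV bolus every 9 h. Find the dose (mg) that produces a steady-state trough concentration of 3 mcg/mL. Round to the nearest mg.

902 mg

τ/t½ = 9/4 ≈ 2.25, so f = (1/2)^(9/4) ≈ 0.210224.
Cmin,ss = (D/Vd)·f/(1−f), so D = Cmin,ss·Vd·(1−f)/f.
D = 3 × 80 × (1−f)/f ≈ 3 × 80 × 3.75683 ≈ 901.64 mg.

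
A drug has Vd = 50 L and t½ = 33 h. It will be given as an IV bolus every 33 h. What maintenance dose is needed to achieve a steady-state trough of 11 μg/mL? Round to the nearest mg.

550 mg

τ/t½ = 33/33 ≈ 1, so f = (1/2)^(33/33) ≈ 0.500000.
Cmin,ss = (D/Vd)·f/(1−f), so D = Cmin,ss·Vd·(1−f)/f.
D = 11 × 50 × (1−f)/f ≈ 11 × 50 × 1.00000 ≈ 550.00 mg.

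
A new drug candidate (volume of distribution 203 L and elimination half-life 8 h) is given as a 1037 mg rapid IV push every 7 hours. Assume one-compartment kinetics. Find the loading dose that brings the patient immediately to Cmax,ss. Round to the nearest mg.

2280 mg

f = (1/2)^(7/8) ≈ 0.545254; accumulation ratio R = 1/(1−f) ≈ 2.19903.
Loading dose to hit Cmax,ss on first dose: D_load = D_maint·R ≈ 1037 × 2.19903 ≈ 2280.39 mg.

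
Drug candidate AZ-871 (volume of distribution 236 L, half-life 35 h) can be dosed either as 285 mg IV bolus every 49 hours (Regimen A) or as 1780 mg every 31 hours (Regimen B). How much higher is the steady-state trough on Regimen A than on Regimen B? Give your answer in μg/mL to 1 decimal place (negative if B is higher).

Regimen A: f = (1/2)^(49/35) ≈ 0.3789; Cmin,ss = (285/236)·f/(1−f) ≈ 0.737 μg/mL.
Regimen B: f = (1/2)^(31/35) ≈ 0.5412; Cmin,ss = (1780/236)·f/(1−f) ≈ 8.897 μg/mL.
Difference ≈ 0.737 − 8.897 ≈ -8.160 μg/mL.

-8.2 μg/mL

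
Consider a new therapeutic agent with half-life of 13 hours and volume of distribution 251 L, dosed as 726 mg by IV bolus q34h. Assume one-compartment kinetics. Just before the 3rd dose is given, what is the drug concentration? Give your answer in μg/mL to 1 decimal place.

0.5 μg/mL

f = (1/2)^(τ/t½) = (1/2)^(34/13) ≈ 0.1632.
C₀ = D/Vd = 726/251 ≈ 2.892 μg/mL.
Before the 3rd dose, 2 doses have been given. Superposition: Cmin = C₀·(f + f²).
≈ 2.892 × (0.1632 + 0.0266) ≈ 2.892 × 0.1898 ≈ 0.549 μg/mL.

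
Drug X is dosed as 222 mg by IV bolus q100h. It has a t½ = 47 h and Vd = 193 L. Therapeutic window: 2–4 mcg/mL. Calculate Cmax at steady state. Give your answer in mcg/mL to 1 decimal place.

1.5 mcg/mL

Over one 100-h interval, 100/47 ≈ 2.1277 half-lives elapse, leaving f ≈ 0.2288 of each dose.
At steady state, accumulation factor R = 1/(1 − e^(−kτ)) ≈ 1.2967.
Single-dose peak C₀ = D/Vd = 222/193 ≈ 1.150 mcg/mL.
Cmax,ss = C₀/(1 − f) ≈ 1.150/0.7712 ≈ 1.491 mcg/mL.
Peak 1.5 mcg/mL vs MTC 4 mcg/mL: below toxic threshold.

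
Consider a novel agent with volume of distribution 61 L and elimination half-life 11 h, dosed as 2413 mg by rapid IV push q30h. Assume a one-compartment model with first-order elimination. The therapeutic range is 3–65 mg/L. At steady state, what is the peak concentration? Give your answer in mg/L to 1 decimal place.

τ/t½ = 30/11 ≈ 2.7273, so fraction remaining f = (1/2)^(30/11) ≈ 0.1510.
Accumulation ratio R = 1/(1 − f) ≈ 1/0.8490 ≈ 1.1779.
Each bolus raises the concentration by D/Vd = 2413/61 ≈ 39.557 mg/L.
Steady-state peak Cmax,ss = C₀·R ≈ 39.557 × 1.1779 ≈ 46.594 mg/L.
Peak 46.6 mg/L vs MTC 65 mg/L: below toxic threshold.

46.6 mg/L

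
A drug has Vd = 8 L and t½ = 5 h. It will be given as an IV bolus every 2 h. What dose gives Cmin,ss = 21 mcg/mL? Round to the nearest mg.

τ/t½ = 2/5 ≈ 0.4, so f = (1/2)^(2/5) ≈ 0.757858.
Cmin,ss = (D/Vd)·f/(1−f), so D = Cmin,ss·Vd·(1−f)/f.
D = 21 × 8 × (1−f)/f ≈ 21 × 8 × 0.31951 ≈ 53.68 mg.

54 mg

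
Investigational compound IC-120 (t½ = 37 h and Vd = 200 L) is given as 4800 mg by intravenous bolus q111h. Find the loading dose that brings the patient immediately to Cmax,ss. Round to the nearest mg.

5486 mg

f = (1/2)^(111/37) ≈ 0.125000; accumulation ratio R = 1/(1−f) ≈ 1.14286.
Loading dose to hit Cmax,ss on first dose: D_load = D_maint·R ≈ 4800 × 1.14286 ≈ 5485.73 mg.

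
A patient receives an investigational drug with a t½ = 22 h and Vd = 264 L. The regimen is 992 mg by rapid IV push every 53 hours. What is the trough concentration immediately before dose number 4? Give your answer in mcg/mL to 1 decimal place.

f = (1/2)^(τ/t½) = (1/2)^(53/22) ≈ 0.1883.
C₀ = D/Vd = 992/264 ≈ 3.758 mcg/mL.
Before the 4th dose, 3 doses have been given. Superposition: Cmin = C₀·(f + f² + … + f^3).
≈ 3.758 × (0.1883 + 0.0355 + 0.0067) ≈ 3.758 × 0.2305 ≈ 0.866 mcg/mL.

0.9 mcg/mL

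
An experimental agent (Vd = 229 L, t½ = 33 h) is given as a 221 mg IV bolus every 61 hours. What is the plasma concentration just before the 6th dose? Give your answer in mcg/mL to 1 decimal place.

f = (1/2)^(τ/t½) = (1/2)^(61/33) ≈ 0.2777.
C₀ = D/Vd = 221/229 ≈ 0.965 mcg/mL.
Before the 6th dose, 5 doses have been given. Superposition: Cmin = C₀·(f + f² + … + f^5).
≈ 0.965 × (0.2777 + 0.0771 + 0.0214 + 0.0059 + 0.0017) ≈ 0.965 × 0.3838 ≈ 0.370 mcg/mL.

0.4 mcg/mL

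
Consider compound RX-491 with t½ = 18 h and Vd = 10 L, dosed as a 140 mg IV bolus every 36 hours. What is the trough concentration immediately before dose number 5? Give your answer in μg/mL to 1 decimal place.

f = (1/2)^(τ/t½) = (1/2)^(36/18) ≈ 0.2500.
C₀ = D/Vd = 140/10 ≈ 14.000 μg/mL.
Before the 5th dose, 4 doses have been given. Superposition: Cmin = C₀·(f + f² + … + f^4).
≈ 14.000 × (0.2500 + 0.0625 + 0.0156 + 0.0039) ≈ 14.000 × 0.3320 ≈ 4.648 μg/mL.

4.6 μg/mL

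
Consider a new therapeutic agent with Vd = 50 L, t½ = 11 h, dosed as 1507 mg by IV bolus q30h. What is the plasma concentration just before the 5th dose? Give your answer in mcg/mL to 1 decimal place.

5.4 mcg/mL

f = (1/2)^(τ/t½) = (1/2)^(30/11) ≈ 0.1510.
C₀ = D/Vd = 1507/50 ≈ 30.140 mcg/mL.
Before the 5th dose, 4 doses have been given. Superposition: Cmin = C₀·(f + f² + … + f^4).
≈ 30.140 × (0.1510 + 0.0228 + 0.0034 + 0.0005) ≈ 30.140 × 0.1777 ≈ 5.356 mcg/mL.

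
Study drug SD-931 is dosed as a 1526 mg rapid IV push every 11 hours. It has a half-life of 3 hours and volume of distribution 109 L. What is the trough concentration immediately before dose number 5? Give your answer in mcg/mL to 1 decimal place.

f = (1/2)^(τ/t½) = (1/2)^(11/3) ≈ 0.0787.
C₀ = D/Vd = 1526/109 ≈ 14.000 mcg/mL.
Before the 5th dose, 4 doses have been given. Superposition: Cmin = C₀·(f + f² + … + f^4).
≈ 14.000 × (0.0787 + 0.0062 + 0.0005 + 0.0000) ≈ 14.000 × 0.0854 ≈ 1.196 mcg/mL.

1.2 mcg/mL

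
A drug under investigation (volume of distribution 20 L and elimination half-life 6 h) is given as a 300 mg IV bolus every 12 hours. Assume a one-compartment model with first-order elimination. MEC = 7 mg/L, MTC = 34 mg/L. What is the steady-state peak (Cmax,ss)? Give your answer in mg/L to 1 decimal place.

The dosing interval is 2 half-lives, so f = 2^(−2) = 0.25.
Accumulation ratio R = 1/(1 − f) = 1/0.75 = 4/3.
Single-dose peak C₀ = D/Vd = 300/20 = 15 mg/L.
Steady-state peak Cmax,ss = C₀·R = 15 × 4/3 ≈ 20.000 mg/L.
Peak 20.0 mg/L vs MTC 34 mg/L: below toxic threshold.

20.0 mg/L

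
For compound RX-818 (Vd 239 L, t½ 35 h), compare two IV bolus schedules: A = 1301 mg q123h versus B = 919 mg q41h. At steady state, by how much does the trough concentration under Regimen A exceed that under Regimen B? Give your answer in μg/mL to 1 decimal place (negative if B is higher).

-2.5 μg/mL

Regimen A: f = (1/2)^(123/35) ≈ 0.0875; Cmin,ss = (1301/239)·f/(1−f) ≈ 0.522 μg/mL.
Regimen B: f = (1/2)^(41/35) ≈ 0.4440; Cmin,ss = (919/239)·f/(1−f) ≈ 3.071 μg/mL.
Difference ≈ 0.522 − 3.071 ≈ -2.549 μg/mL.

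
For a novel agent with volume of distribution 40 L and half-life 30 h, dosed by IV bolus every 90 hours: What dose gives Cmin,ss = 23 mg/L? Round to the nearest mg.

6440 mg

τ/t½ = 90/30 ≈ 3, so f = (1/2)^(90/30) ≈ 0.125000.
Cmin,ss = (D/Vd)·f/(1−f), so D = Cmin,ss·Vd·(1−f)/f.
D = 23 × 40 × (1−f)/f ≈ 23 × 40 × 7.00000 ≈ 6440.00 mg.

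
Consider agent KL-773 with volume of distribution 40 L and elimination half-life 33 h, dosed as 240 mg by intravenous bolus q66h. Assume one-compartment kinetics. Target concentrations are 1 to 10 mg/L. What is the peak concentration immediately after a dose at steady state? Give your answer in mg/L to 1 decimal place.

τ = 66 h = 2 half-lives, so f = (1/2)^2 = 0.25.
At steady state, R = 1/(1 − 0.25) = 4/3.
Single-dose peak C₀ = D/Vd = 240/40 = 6 mg/L.
Steady-state peak Cmax,ss = C₀·R = 6 × 4/3 ≈ 8.000 mg/L.
Peak 8.0 mg/L vs MTC 10 mg/L: below toxic threshold.

8.0 mg/L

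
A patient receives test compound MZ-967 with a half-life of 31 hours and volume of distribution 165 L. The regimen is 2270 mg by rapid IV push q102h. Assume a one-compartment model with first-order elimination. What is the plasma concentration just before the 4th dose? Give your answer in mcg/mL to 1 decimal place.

1.6 mcg/mL

f = (1/2)^(τ/t½) = (1/2)^(102/31) ≈ 0.1022.
C₀ = D/Vd = 2270/165 ≈ 13.758 mcg/mL.
Before the 4th dose, 3 doses have been given. Superposition: Cmin = C₀·(f + f² + … + f^3).
≈ 13.758 × (0.1022 + 0.0104 + 0.0011) ≈ 13.758 × 0.1137 ≈ 1.564 mcg/mL.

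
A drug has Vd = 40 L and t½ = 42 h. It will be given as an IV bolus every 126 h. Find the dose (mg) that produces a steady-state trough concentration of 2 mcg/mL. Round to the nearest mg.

τ/t½ = 126/42 ≈ 3, so f = (1/2)^(126/42) ≈ 0.125000.
Cmin,ss = (D/Vd)·f/(1−f), so D = Cmin,ss·Vd·(1−f)/f.
D = 2 × 40 × (1−f)/f ≈ 2 × 40 × 7.00000 ≈ 560.00 mg.

560 mg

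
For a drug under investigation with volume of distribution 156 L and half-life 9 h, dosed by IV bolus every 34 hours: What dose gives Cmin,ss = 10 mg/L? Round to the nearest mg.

19837 mg

τ/t½ = 34/9 ≈ 3.7778, so f = (1/2)^(34/9) ≈ 0.072908.
Cmin,ss = (D/Vd)·f/(1−f), so D = Cmin,ss·Vd·(1−f)/f.
D = 10 × 156 × (1−f)/f ≈ 10 × 156 × 12.71592 ≈ 19836.84 mg.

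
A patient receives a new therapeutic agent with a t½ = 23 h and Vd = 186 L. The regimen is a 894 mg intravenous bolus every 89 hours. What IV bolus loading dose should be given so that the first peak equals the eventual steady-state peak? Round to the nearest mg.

960 mg

f = (1/2)^(89/23) ≈ 0.068414; accumulation ratio R = 1/(1−f) ≈ 1.07344.
Loading dose to hit Cmax,ss on first dose: D_load = D_maint·R ≈ 894 × 1.07344 ≈ 959.66 mg.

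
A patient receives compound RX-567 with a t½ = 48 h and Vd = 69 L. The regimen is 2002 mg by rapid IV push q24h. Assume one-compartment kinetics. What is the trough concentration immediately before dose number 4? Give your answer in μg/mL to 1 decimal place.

f = (1/2)^(τ/t½) = (1/2)^(24/48) ≈ 0.7071.
C₀ = D/Vd = 2002/69 ≈ 29.014 μg/mL.
Before the 4th dose, 3 doses have been given. Superposition: Cmin = C₀·(f + f² + … + f^3).
≈ 29.014 × (0.7071 + 0.5000 + 0.3535) ≈ 29.014 × 1.5606 ≈ 45.279 μg/mL.

45.3 μg/mL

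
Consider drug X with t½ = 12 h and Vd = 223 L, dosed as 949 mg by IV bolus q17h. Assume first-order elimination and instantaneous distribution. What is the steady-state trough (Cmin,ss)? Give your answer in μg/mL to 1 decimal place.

Over one 17-h interval, 17/12 ≈ 1.4167 half-lives elapse, leaving f ≈ 0.3746 of each dose.
At steady state, accumulation factor R = 1/(1 − e^(−kτ)) ≈ 1.5990.
Single-dose peak C₀ = D/Vd = 949/223 ≈ 4.256 μg/mL.
Cmax,ss = C₀/(1 − f) ≈ 4.256/0.6254 ≈ 6.805 μg/mL.
Steady-state trough Cmin,ss = Cmax,ss·f ≈ 6.805 × 0.3746 ≈ 2.549 μg/mL.

2.5 μg/mL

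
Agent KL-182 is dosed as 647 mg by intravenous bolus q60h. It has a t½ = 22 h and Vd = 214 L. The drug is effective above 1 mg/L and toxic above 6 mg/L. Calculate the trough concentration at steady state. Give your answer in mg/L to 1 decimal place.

0.5 mg/L

Over one 60-h interval, 60/22 ≈ 2.7273 half-lives elapse, leaving f ≈ 0.1510 of each dose.
Single-dose peak C₀ = D/Vd = 647/214 ≈ 3.023 mg/L.
Steady-state trough Cmin,ss = C₀·f/(1−f) ≈ 3.023 × 0.1510/0.8490 ≈ 0.538 mg/L.
Trough 0.5 mg/L vs MEC 1 mg/L: subtherapeutic.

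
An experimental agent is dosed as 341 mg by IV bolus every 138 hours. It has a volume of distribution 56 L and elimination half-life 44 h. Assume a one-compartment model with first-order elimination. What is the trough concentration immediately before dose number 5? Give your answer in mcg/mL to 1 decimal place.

f = (1/2)^(τ/t½) = (1/2)^(138/44) ≈ 0.1137.
C₀ = D/Vd = 341/56 ≈ 6.089 mcg/mL.
Before the 5th dose, 4 doses have been given. Superposition: Cmin = C₀·(f + f² + … + f^4).
≈ 6.089 × (0.1137 + 0.0129 + 0.0015 + 0.0002) ≈ 6.089 × 0.1283 ≈ 0.781 mcg/mL.

0.8 mcg/mL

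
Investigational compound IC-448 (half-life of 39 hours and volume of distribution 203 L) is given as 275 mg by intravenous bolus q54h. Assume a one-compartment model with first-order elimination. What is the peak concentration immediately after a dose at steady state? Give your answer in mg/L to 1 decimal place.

2.2 mg/L

k = ln2/t½ = ln2/39 ≈ 0.017773 h⁻¹; fraction remaining f = e^(−kτ) = e^(−0.017773×54) ≈ 0.3830.
At steady state, accumulation factor R = 1/(1 − e^(−kτ)) ≈ 1.6207.
Single-dose peak C₀ = D/Vd = 275/203 ≈ 1.355 mg/L.
Cmax,ss = C₀/(1 − f) ≈ 1.355/0.6170 ≈ 2.196 mg/L.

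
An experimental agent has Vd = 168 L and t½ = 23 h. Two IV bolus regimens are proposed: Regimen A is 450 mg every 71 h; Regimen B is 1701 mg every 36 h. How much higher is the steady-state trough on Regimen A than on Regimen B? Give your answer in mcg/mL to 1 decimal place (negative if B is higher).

Regimen A: f = (1/2)^(71/23) ≈ 0.1177; Cmin,ss = (450/168)·f/(1−f) ≈ 0.357 mcg/mL.
Regimen B: f = (1/2)^(36/23) ≈ 0.3379; Cmin,ss = (1701/168)·f/(1−f) ≈ 5.167 mcg/mL.
Difference ≈ 0.357 − 5.167 ≈ -4.810 mcg/mL.

-4.8 mcg/mL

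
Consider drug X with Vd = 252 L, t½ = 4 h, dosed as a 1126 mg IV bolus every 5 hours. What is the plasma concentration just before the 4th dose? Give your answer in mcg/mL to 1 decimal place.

f = (1/2)^(τ/t½) = (1/2)^(5/4) ≈ 0.4204.
C₀ = D/Vd = 1126/252 ≈ 4.468 mcg/mL.
Before the 4th dose, 3 doses have been given. Superposition: Cmin = C₀·(f + f² + … + f^3).
≈ 4.468 × (0.4204 + 0.1767 + 0.0743) ≈ 4.468 × 0.6714 ≈ 3.000 mcg/mL.

3.0 mcg/mL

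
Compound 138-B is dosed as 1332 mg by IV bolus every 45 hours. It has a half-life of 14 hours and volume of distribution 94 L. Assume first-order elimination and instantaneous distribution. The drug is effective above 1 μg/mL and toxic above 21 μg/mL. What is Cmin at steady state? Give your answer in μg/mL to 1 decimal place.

1.7 μg/mL

Over one 45-h interval, 45/14 ≈ 3.2143 half-lives elapse, leaving f ≈ 0.1077 of each dose.
Accumulation ratio R = 1/(1 − f) ≈ 1/0.8923 ≈ 1.1207.
Each bolus raises the concentration by D/Vd = 1332/94 ≈ 14.170 μg/mL.
Steady-state peak Cmax,ss = C₀·R ≈ 14.170 × 1.1207 ≈ 15.880 μg/mL.
One interval later, Cmin,ss = Cmax,ss·e^(−kτ) ≈ 15.880 × 0.1077 ≈ 1.710 μg/mL.
Trough 1.7 μg/mL vs MEC 1 μg/mL: adequate.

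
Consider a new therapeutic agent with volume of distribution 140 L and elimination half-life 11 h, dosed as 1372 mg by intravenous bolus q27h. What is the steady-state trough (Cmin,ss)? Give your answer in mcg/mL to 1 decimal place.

k = ln2/t½ = ln2/11 ≈ 0.063013 h⁻¹; fraction remaining f = e^(−kτ) = e^(−0.063013×27) ≈ 0.1824.
At steady state, accumulation factor R = 1/(1 − e^(−kτ)) ≈ 1.2231.
Each bolus raises the concentration by D/Vd = 1372/140 ≈ 9.800 mcg/mL.
Steady-state peak Cmax,ss = C₀·R ≈ 9.800 × 1.2231 ≈ 11.986 mcg/mL.
One interval later, Cmin,ss = Cmax,ss·e^(−kτ) ≈ 11.986 × 0.1824 ≈ 2.186 mcg/mL.

2.2 mcg/mL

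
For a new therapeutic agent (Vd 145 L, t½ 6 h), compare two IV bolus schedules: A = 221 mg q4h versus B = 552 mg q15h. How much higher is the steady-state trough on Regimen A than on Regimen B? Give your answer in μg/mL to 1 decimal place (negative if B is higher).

1.8 μg/mL

Regimen A: f = (1/2)^(4/6) ≈ 0.6300; Cmin,ss = (221/145)·f/(1−f) ≈ 2.595 μg/mL.
Regimen B: f = (1/2)^(15/6) ≈ 0.1768; Cmin,ss = (552/145)·f/(1−f) ≈ 0.818 μg/mL.
Difference ≈ 2.595 − 0.818 ≈ 1.777 μg/mL.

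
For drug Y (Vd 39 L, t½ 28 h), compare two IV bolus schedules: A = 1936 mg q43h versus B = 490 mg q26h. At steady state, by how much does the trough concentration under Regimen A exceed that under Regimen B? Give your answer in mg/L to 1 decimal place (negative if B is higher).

12.2 mg/L

Regimen A: f = (1/2)^(43/28) ≈ 0.3449; Cmin,ss = (1936/39)·f/(1−f) ≈ 26.135 mg/L.
Regimen B: f = (1/2)^(26/28) ≈ 0.5254; Cmin,ss = (490/39)·f/(1−f) ≈ 13.909 mg/L.
Difference ≈ 26.135 − 13.909 ≈ 12.226 mg/L.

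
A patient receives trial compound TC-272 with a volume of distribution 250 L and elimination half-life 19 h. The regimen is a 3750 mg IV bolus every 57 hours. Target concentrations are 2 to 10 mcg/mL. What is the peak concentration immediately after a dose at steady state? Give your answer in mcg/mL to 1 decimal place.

The dosing interval is 3 half-lives, so f = 2^(−3) = 0.125.
Accumulation ratio R = 1/(1 − f) = 1/0.875 = 8/7.
Single-dose peak C₀ = D/Vd = 3750/250 = 15 mcg/mL.
Steady-state peak Cmax,ss = C₀·R = 15 × 8/7 ≈ 17.143 mcg/mL.
Peak 17.1 mcg/mL vs MTC 10 mcg/mL: exceeds toxic threshold.

17.1 mcg/mL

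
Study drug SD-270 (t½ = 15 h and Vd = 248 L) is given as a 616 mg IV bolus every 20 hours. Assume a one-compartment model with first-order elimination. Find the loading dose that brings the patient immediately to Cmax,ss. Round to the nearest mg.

f = (1/2)^(20/15) ≈ 0.396850; accumulation ratio R = 1/(1−f) ≈ 1.65796.
Loading dose to hit Cmax,ss on first dose: D_load = D_maint·R ≈ 616 × 1.65796 ≈ 1021.30 mg.

1021 mg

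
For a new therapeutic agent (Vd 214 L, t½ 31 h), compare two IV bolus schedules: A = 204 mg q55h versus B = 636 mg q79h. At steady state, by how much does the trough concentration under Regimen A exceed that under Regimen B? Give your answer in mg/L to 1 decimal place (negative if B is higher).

Regimen A: f = (1/2)^(55/31) ≈ 0.2924; Cmin,ss = (204/214)·f/(1−f) ≈ 0.394 mg/L.
Regimen B: f = (1/2)^(79/31) ≈ 0.1709; Cmin,ss = (636/214)·f/(1−f) ≈ 0.613 mg/L.
Difference ≈ 0.394 − 0.613 ≈ -0.219 mg/L.

-0.2 mg/L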